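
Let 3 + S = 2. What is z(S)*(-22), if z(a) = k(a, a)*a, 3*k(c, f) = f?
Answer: -22/3 ≈ -7.3333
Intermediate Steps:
S = -1 (S = -3 + 2 = -1)
k(c, f) = f/3
z(a) = a²/3 (z(a) = (a/3)*a = a²/3)
z(S)*(-22) = ((⅓)*(-1)²)*(-22) = ((⅓)*1)*(-22) = (⅓)*(-22) = -22/3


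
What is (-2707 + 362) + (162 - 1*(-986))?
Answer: -1197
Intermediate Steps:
(-2707 + 362) + (162 - 1*(-986)) = -2345 + (162 + 986) = -2345 + 1148 = -1197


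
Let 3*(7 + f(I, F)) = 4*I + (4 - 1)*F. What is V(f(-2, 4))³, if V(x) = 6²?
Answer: 46656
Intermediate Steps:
f(I, F) = -7 + F + 4*I/3 (f(I, F) = -7 + (4*I + (4 - 1)*F)/3 = -7 + (4*I + 3*F)/3 = -7 + (3*F + 4*I)/3 = -7 + (F + 4*I/3) = -7 + F + 4*I/3)
V(x) = 36
V(f(-2, 4))³ = 36³ = 46656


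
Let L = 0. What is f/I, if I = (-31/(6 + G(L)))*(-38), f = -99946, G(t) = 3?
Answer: -449757/589 ≈ -763.59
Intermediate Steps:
I = 1178/9 (I = (-31/(6 + 3))*(-38) = (-31/9)*(-38) = ((1/9)*(-31))*(-38) = -31/9*(-38) = 1178/9 ≈ 130.89)
f/I = -99946/1178/9 = -99946*9/1178 = -449757/589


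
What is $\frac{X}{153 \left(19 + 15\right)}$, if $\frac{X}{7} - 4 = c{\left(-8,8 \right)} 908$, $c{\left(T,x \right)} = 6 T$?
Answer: $- \frac{152530}{2601} \approx -58.643$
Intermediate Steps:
$X = -305060$ ($X = 28 + 7 \cdot 6 \left(-8\right) 908 = 28 + 7 \left(\left(-48\right) 908\right) = 28 + 7 \left(-43584\right) = 28 - 305088 = -305060$)
$\frac{X}{153 \left(19 + 15\right)} = - \frac{305060}{153 \left(19 + 15\right)} = - \frac{305060}{153 \cdot 34} = - \frac{305060}{5202} = \left(-305060\right) \frac{1}{5202} = - \frac{152530}{2601}$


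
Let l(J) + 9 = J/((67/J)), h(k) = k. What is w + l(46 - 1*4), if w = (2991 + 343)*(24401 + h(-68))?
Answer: 5435458035/67 ≈ 8.1126e+7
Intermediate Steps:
l(J) = -9 + J²/67 (l(J) = -9 + J/((67/J)) = -9 + J*(J/67) = -9 + J²/67)
w = 81126222 (w = (2991 + 343)*(24401 - 68) = 3334*24333 = 81126222)
w + l(46 - 1*4) = 81126222 + (-9 + (46 - 1*4)²/67) = 81126222 + (-9 + (46 - 4)²/67) = 81126222 + (-9 + (1/67)*42²) = 81126222 + (-9 + (1/67)*1764) = 81126222 + (-9 + 1764/67) = 81126222 + 1161/67 = 5435458035/67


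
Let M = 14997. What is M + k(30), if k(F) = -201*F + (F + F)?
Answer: 9027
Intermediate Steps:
k(F) = -199*F (k(F) = -201*F + 2*F = -199*F)
M + k(30) = 14997 - 199*30 = 14997 - 5970 = 9027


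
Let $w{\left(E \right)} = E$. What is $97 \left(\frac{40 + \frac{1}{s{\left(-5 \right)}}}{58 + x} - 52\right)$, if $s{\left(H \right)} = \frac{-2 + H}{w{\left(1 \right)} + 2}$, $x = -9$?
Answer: $- \frac{1703223}{343} \approx -4965.7$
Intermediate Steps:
$s{\left(H \right)} = - \frac{2}{3} + \frac{H}{3}$ ($s{\left(H \right)} = \frac{-2 + H}{1 + 2} = \frac{-2 + H}{3} = \left(-2 + H\right) \frac{1}{3} = - \frac{2}{3} + \frac{H}{3}$)
$97 \left(\frac{40 + \frac{1}{s{\left(-5 \right)}}}{58 + x} - 52\right) = 97 \left(\frac{40 + \frac{1}{- \frac{2}{3} + \frac{1}{3} \left(-5\right)}}{58 - 9} - 52\right) = 97 \left(\frac{40 + \frac{1}{- \frac{2}{3} - \frac{5}{3}}}{49} - 52\right) = 97 \left(\left(40 + \frac{1}{- \frac{7}{3}}\right) \frac{1}{49} - 52\right) = 97 \left(\left(40 - \frac{3}{7}\right) \frac{1}{49} - 52\right) = 97 \left(\frac{277}{7} \cdot \frac{1}{49} - 52\right) = 97 \left(\frac{277}{343} - 52\right) = 97 \left(- \frac{17559}{343}\right) = - \frac{1703223}{343}$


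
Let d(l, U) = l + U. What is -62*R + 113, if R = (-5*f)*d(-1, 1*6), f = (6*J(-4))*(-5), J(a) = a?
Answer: 186113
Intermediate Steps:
d(l, U) = U + l
f = 120 (f = (6*(-4))*(-5) = -24*(-5) = 120)
R = -3000 (R = (-5*120)*(1*6 - 1) = -600*(6 - 1) = -600*5 = -3000)
-62*R + 113 = -62*(-3000) + 113 = 186000 + 113 = 186113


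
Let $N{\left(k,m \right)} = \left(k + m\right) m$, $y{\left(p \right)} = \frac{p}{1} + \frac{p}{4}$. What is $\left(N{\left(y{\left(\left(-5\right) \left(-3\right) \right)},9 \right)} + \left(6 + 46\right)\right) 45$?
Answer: $\frac{54315}{4} \approx 13579.0$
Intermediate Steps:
$y{\left(p \right)} = \frac{5 p}{4}$ ($y{\left(p \right)} = p 1 + p \frac{1}{4} = p + \frac{p}{4} = \frac{5 p}{4}$)
$N{\left(k,m \right)} = m \left(k + m\right)$
$\left(N{\left(y{\left(\left(-5\right) \left(-3\right) \right)},9 \right)} + \left(6 + 46\right)\right) 45 = \left(9 \left(\frac{5 \left(\left(-5\right) \left(-3\right)\right)}{4} + 9\right) + \left(6 + 46\right)\right) 45 = \left(9 \left(\frac{5}{4} \cdot 15 + 9\right) + 52\right) 45 = \left(9 \left(\frac{75}{4} + 9\right) + 52\right) 45 = \left(9 \cdot \frac{111}{4} + 52\right) 45 = \left(\frac{999}{4} + 52\right) 45 = \frac{1207}{4} \cdot 45 = \frac{54315}{4}$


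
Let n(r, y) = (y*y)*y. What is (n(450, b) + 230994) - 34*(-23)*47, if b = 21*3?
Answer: 517795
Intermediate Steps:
b = 63
n(r, y) = y³ (n(r, y) = y²*y = y³)
(n(450, b) + 230994) - 34*(-23)*47 = (63³ + 230994) - 34*(-23)*47 = (250047 + 230994) + 782*47 = 481041 + 36754 = 517795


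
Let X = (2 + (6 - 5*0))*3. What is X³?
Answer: 13824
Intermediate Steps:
X = 24 (X = (2 + (6 + 0))*3 = (2 + 6)*3 = 8*3 = 24)
X³ = 24³ = 13824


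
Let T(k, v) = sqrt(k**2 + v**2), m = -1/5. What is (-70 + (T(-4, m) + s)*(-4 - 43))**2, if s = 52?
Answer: 158890709/25 + 236316*sqrt(401)/5 ≈ 7.3021e+6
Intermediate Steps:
m = -1/5 (m = -1*1/5 = -1/5 ≈ -0.20000)
(-70 + (T(-4, m) + s)*(-4 - 43))**2 = (-70 + (sqrt((-4)**2 + (-1/5)**2) + 52)*(-4 - 43))**2 = (-70 + (sqrt(16 + 1/25) + 52)*(-47))**2 = (-70 + (sqrt(401/25) + 52)*(-47))**2 = (-70 + (sqrt(401)/5 + 52)*(-47))**2 = (-70 + (52 + sqrt(401)/5)*(-47))**2 = (-70 + (-2444 - 47*sqrt(401)/5))**2 = (-2514 - 47*sqrt(401)/5)**2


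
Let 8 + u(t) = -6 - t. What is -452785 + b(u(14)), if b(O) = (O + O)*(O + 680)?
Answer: -489297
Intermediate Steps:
u(t) = -14 - t (u(t) = -8 + (-6 - t) = -14 - t)
b(O) = 2*O*(680 + O) (b(O) = (2*O)*(680 + O) = 2*O*(680 + O))
-452785 + b(u(14)) = -452785 + 2*(-14 - 1*14)*(680 + (-14 - 1*14)) = -452785 + 2*(-14 - 14)*(680 + (-14 - 14)) = -452785 + 2*(-28)*(680 - 28) = -452785 + 2*(-28)*652 = -452785 - 36512 = -489297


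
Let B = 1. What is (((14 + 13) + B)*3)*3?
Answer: 252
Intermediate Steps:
(((14 + 13) + B)*3)*3 = (((14 + 13) + 1)*3)*3 = ((27 + 1)*3)*3 = (28*3)*3 = 84*3 = 252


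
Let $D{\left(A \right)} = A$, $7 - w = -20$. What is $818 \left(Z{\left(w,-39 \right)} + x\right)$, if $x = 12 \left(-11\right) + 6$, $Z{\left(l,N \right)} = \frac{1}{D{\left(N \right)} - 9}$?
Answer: $- \frac{2474041}{24} \approx -1.0309 \cdot 10^{5}$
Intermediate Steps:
$w = 27$ ($w = 7 - -20 = 7 + 20 = 27$)
$Z{\left(l,N \right)} = \frac{1}{-9 + N}$ ($Z{\left(l,N \right)} = \frac{1}{N - 9} = \frac{1}{-9 + N}$)
$x = -126$ ($x = -132 + 6 = -126$)
$818 \left(Z{\left(w,-39 \right)} + x\right) = 818 \left(\frac{1}{-9 - 39} - 126\right) = 818 \left(\frac{1}{-48} - 126\right) = 818 \left(- \frac{1}{48} - 126\right) = 818 \left(- \frac{6049}{48}\right) = - \frac{2474041}{24}$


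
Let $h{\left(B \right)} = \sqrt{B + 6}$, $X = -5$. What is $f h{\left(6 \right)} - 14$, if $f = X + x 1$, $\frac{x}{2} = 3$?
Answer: $-14 + 2 \sqrt{3} \approx -10.536$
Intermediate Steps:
$x = 6$ ($x = 2 \cdot 3 = 6$)
$h{\left(B \right)} = \sqrt{6 + B}$
$f = 1$ ($f = -5 + 6 \cdot 1 = -5 + 6 = 1$)
$f h{\left(6 \right)} - 14 = 1 \sqrt{6 + 6} - 14 = 1 \sqrt{12} - 14 = 1 \cdot 2 \sqrt{3} - 14 = 2 \sqrt{3} - 14 = -14 + 2 \sqrt{3}$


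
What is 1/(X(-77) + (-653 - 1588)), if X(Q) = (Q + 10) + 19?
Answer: -1/2289 ≈ -0.00043687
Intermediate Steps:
X(Q) = 29 + Q (X(Q) = (10 + Q) + 19 = 29 + Q)
1/(X(-77) + (-653 - 1588)) = 1/((29 - 77) + (-653 - 1588)) = 1/(-48 - 2241) = 1/(-2289) = -1/2289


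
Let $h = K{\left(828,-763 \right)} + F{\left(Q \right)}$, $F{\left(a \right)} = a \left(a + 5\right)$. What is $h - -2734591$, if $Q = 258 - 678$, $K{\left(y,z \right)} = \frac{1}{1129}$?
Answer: $\frac{3284137940}{1129} \approx 2.9089 \cdot 10^{6}$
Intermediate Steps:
$K{\left(y,z \right)} = \frac{1}{1129}$
$Q = -420$
$F{\left(a \right)} = a \left(5 + a\right)$
$h = \frac{196784701}{1129}$ ($h = \frac{1}{1129} - 420 \left(5 - 420\right) = \frac{1}{1129} - -174300 = \frac{1}{1129} + 174300 = \frac{196784701}{1129} \approx 1.743 \cdot 10^{5}$)
$h - -2734591 = \frac{196784701}{1129} - -2734591 = \frac{196784701}{1129} + 2734591 = \frac{3284137940}{1129}$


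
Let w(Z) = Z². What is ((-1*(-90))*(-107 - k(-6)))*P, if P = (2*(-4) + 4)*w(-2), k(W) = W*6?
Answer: 102240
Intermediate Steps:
k(W) = 6*W
P = -16 (P = (2*(-4) + 4)*(-2)² = (-8 + 4)*4 = -4*4 = -16)
((-1*(-90))*(-107 - k(-6)))*P = ((-1*(-90))*(-107 - 6*(-6)))*(-16) = (90*(-107 - 1*(-36)))*(-16) = (90*(-107 + 36))*(-16) = (90*(-71))*(-16) = -6390*(-16) = 102240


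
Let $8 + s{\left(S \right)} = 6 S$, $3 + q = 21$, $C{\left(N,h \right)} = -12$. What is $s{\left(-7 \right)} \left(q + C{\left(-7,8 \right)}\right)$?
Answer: $-300$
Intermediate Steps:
$q = 18$ ($q = -3 + 21 = 18$)
$s{\left(S \right)} = -8 + 6 S$
$s{\left(-7 \right)} \left(q + C{\left(-7,8 \right)}\right) = \left(-8 + 6 \left(-7\right)\right) \left(18 - 12\right) = \left(-8 - 42\right) 6 = \left(-50\right) 6 = -300$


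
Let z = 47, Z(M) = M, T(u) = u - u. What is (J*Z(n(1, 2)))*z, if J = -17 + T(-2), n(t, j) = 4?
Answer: -3196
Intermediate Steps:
T(u) = 0
J = -17 (J = -17 + 0 = -17)
(J*Z(n(1, 2)))*z = -17*4*47 = -68*47 = -3196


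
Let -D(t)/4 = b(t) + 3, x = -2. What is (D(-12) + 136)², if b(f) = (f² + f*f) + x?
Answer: 1040400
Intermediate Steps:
b(f) = -2 + 2*f² (b(f) = (f² + f*f) - 2 = (f² + f²) - 2 = 2*f² - 2 = -2 + 2*f²)
D(t) = -4 - 8*t² (D(t) = -4*((-2 + 2*t²) + 3) = -4*(1 + 2*t²) = -4 - 8*t²)
(D(-12) + 136)² = ((-4 - 8*(-12)²) + 136)² = ((-4 - 8*144) + 136)² = ((-4 - 1152) + 136)² = (-1156 + 136)² = (-1020)² = 1040400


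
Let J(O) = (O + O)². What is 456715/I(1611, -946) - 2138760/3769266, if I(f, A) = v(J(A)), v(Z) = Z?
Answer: -989093642575/2248784301104 ≈ -0.43983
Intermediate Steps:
J(O) = 4*O² (J(O) = (2*O)² = 4*O²)
I(f, A) = 4*A²
456715/I(1611, -946) - 2138760/3769266 = 456715/((4*(-946)²)) - 2138760/3769266 = 456715/((4*894916)) - 2138760*1/3769266 = 456715/3579664 - 356460/628211 = -989093642575/2248784301104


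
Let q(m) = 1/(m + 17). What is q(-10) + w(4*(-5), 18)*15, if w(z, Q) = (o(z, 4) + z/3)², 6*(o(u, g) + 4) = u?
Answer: 20581/7 ≈ 2940.1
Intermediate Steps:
o(u, g) = -4 + u/6
w(z, Q) = (-4 + z/2)² (w(z, Q) = ((-4 + z/6) + z/3)² = (-4 + z/2)²)
q(m) = 1/(17 + m)
q(-10) + w(4*(-5), 18)*15 = 1/(17 - 10) + ((-8 + 4*(-5))²/4)*15 = 1/7 + ((-8 - 20)²/4)*15 = ⅐ + ((¼)*(-28)²)*15 = ⅐ + ((¼)*784)*15 = ⅐ + 196*15 = ⅐ + 2940 = 20581/7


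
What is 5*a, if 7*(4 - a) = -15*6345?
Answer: 476015/7 ≈ 68002.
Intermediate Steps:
a = 95203/7 (a = 4 - (-15)*6345/7 = 4 - 1/7*(-95175) = 4 + 95175/7 = 95203/7 ≈ 13600.)
5*a = 5*(95203/7) = 476015/7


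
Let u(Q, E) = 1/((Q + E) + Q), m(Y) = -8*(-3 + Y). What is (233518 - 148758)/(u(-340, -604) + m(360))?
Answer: -1674336/56417 ≈ -29.678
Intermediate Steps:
m(Y) = 24 - 8*Y
u(Q, E) = 1/(E + 2*Q) (u(Q, E) = 1/((E + Q) + Q) = 1/(E + 2*Q))
(233518 - 148758)/(u(-340, -604) + m(360)) = (233518 - 148758)/(1/(-604 + 2*(-340)) + (24 - 8*360)) = 84760/(1/(-604 - 680) + (24 - 2880)) = 84760/(1/(-1284) - 2856) = 84760/(-1/1284 - 2856) = 84760/(-3667105/1284) = 84760*(-1284/3667105) = -1674336/56417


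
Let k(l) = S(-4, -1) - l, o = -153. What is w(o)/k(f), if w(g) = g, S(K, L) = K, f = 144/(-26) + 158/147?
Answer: -292383/886 ≈ -330.00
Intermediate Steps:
f = -8530/1911 (f = 144*(-1/26) + 158*(1/147) = -72/13 + 158/147 = -8530/1911 ≈ -4.4636)
k(l) = -4 - l
w(o)/k(f) = -153/(-4 - 1*(-8530/1911)) = -153/(-4 + 8530/1911) = -153/886/1911 = -153*1911/886 = -292383/886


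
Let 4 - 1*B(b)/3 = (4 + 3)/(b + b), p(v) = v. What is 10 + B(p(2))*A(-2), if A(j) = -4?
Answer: -17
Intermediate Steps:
B(b) = 12 - 21/(2*b) (B(b) = 12 - 3*(4 + 3)/(b + b) = 12 - 21/(2*b))
10 + B(p(2))*A(-2) = 10 + (12 - 21/2/2)*(-4) = 10 + (12 - 21/2*½)*(-4) = 10 + (12 - 21/4)*(-4) = 10 + (27/4)*(-4) = 10 - 27 = -17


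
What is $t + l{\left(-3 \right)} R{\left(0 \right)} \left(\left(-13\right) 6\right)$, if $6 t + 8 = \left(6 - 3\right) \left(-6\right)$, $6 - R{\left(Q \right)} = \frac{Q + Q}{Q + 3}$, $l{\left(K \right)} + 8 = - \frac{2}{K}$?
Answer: $\frac{10283}{3} \approx 3427.7$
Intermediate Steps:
$l{\left(K \right)} = -8 - \frac{2}{K}$
$R{\left(Q \right)} = 6 - \frac{2 Q}{3 + Q}$ ($R{\left(Q \right)} = 6 - \frac{Q + Q}{Q + 3} = 6 - \frac{2 Q}{3 + Q}$)
$t = - \frac{13}{3}$ ($t = - \frac{4}{3} + \frac{\left(6 - 3\right) \left(-6\right)}{6} = - \frac{4}{3} + \frac{3 \left(-6\right)}{6} = - \frac{4}{3} + \frac{1}{6} \left(-18\right) = - \frac{4}{3} - 3 = - \frac{13}{3} \approx -4.3333$)
$t + l{\left(-3 \right)} R{\left(0 \right)} \left(\left(-13\right) 6\right) = - \frac{13}{3} + \left(-8 - \frac{2}{-3}\right) \frac{2 \left(9 + 2 \cdot 0\right)}{3 + 0} \left(\left(-13\right) 6\right) = - \frac{13}{3} + \left(-8 - - \frac{2}{3}\right) \frac{2 \left(9 + 0\right)}{3} \left(-78\right) = - \frac{13}{3} + \left(-8 + \frac{2}{3}\right) 2 \cdot \frac{1}{3} \cdot 9 \left(-78\right) = - \frac{13}{3} + \left(- \frac{22}{3}\right) 6 \left(-78\right) = - \frac{13}{3} - -3432 = - \frac{13}{3} + 3432 = \frac{10283}{3}$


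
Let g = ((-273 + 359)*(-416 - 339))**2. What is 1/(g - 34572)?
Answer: 1/4215870328 ≈ 2.3720e-10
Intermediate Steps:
g = 4215904900 (g = (86*(-755))**2 = (-64930)**2 = 4215904900)
1/(g - 34572) = 1/(4215904900 - 34572) = 1/4215870328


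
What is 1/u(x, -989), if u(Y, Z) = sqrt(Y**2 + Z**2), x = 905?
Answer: sqrt(10634)/138242 ≈ 0.00074595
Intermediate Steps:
1/u(x, -989) = 1/(sqrt(905**2 + (-989)**2)) = 1/(sqrt(819025 + 978121)) = 1/(sqrt(1797146)) = 1/(13*sqrt(10634)) = sqrt(10634)/138242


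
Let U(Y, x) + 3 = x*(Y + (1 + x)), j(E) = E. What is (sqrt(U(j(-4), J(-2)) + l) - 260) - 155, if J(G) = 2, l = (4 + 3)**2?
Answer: -415 + 2*sqrt(11) ≈ -408.37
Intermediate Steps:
l = 49 (l = 7**2 = 49)
U(Y, x) = -3 + x*(1 + Y + x) (U(Y, x) = -3 + x*(Y + (1 + x)) = -3 + x*(1 + Y + x))
(sqrt(U(j(-4), J(-2)) + l) - 260) - 155 = (sqrt((-3 + 2 + 2**2 - 4*2) + 49) - 260) - 155 = (sqrt((-3 + 2 + 4 - 8) + 49) - 260) - 155 = (sqrt(-5 + 49) - 260) - 155 = (sqrt(44) - 260) - 155 = (2*sqrt(11) - 260) - 155 = (-260 + 2*sqrt(11)) - 155 = -415 + 2*sqrt(11)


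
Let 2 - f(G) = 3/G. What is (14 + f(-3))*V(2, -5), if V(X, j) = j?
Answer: -85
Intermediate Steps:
f(G) = 2 - 3/G
(14 + f(-3))*V(2, -5) = (14 + (2 - 3/(-3)))*(-5) = (14 + (2 - 3*(-⅓)))*(-5) = (14 + (2 + 1))*(-5) = (14 + 3)*(-5) = 17*(-5) = -85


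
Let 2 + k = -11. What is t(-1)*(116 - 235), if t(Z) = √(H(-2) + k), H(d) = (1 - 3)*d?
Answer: -357*I ≈ -357.0*I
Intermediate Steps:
H(d) = -2*d
k = -13 (k = -2 - 11 = -13)
t(Z) = 3*I (t(Z) = √(-2*(-2) - 13) = √(4 - 13) = √(-9) = 3*I)
t(-1)*(116 - 235) = (3*I)*(116 - 235) = (3*I)*(-119) = -357*I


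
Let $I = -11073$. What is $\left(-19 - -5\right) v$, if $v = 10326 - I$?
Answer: $-299586$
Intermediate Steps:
$v = 21399$ ($v = 10326 - -11073 = 10326 + 11073 = 21399$)
$\left(-19 - -5\right) v = \left(-19 - -5\right) 21399 = \left(-19 + 5\right) 21399 = \left(-14\right) 21399 = -299586$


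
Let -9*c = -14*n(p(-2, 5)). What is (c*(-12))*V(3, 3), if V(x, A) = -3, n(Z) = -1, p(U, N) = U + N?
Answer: -56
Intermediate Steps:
p(U, N) = N + U
c = -14/9 (c = -(-14)*(-1)/9 = -⅑*14 = -14/9 ≈ -1.5556)
(c*(-12))*V(3, 3) = -14/9*(-12)*(-3) = (56/3)*(-3) = -56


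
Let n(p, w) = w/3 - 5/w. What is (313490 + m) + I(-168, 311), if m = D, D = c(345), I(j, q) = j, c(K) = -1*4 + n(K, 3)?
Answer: 939952/3 ≈ 3.1332e+5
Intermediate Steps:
n(p, w) = -5/w + w/3 (n(p, w) = w*(⅓) - 5/w = w/3 - 5/w = -5/w + w/3)
c(K) = -14/3 (c(K) = -1*4 + (-5/3 + (⅓)*3) = -4 + (-5*⅓ + 1) = -4 + (-5/3 + 1) = -4 - ⅔ = -14/3)
D = -14/3 ≈ -4.6667
m = -14/3 ≈ -4.6667
(313490 + m) + I(-168, 311) = (313490 - 14/3) - 168 = 940456/3 - 168 = 939952/3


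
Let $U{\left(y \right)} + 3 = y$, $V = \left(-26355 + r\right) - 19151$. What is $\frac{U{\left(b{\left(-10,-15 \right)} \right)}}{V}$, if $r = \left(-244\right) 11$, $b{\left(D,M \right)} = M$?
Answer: $\frac{9}{24095} \approx 0.00037352$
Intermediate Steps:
$r = -2684$
$V = -48190$ ($V = \left(-26355 - 2684\right) - 19151 = -29039 - 19151 = -48190$)
$U{\left(y \right)} = -3 + y$
$\frac{U{\left(b{\left(-10,-15 \right)} \right)}}{V} = \frac{-3 - 15}{-48190} = \left(-18\right) \left(- \frac{1}{48190}\right) = \frac{9}{24095}$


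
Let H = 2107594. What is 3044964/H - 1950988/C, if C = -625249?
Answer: 3007875649454/658885520453 ≈ 4.5651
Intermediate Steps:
3044964/H - 1950988/C = 3044964/2107594 - 1950988/(-625249) = 3044964*(1/2107594) - 1950988*(-1/625249) = 1522482/1053797 + 1950988/625249 = 3007875649454/658885520453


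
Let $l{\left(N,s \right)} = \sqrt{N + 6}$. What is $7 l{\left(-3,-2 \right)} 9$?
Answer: $63 \sqrt{3} \approx 109.12$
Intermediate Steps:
$l{\left(N,s \right)} = \sqrt{6 + N}$
$7 l{\left(-3,-2 \right)} 9 = 7 \sqrt{6 - 3} \cdot 9 = 7 \sqrt{3} \cdot 9 = 63 \sqrt{3}$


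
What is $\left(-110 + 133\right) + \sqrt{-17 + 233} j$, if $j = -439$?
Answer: $23 - 2634 \sqrt{6} \approx -6429.0$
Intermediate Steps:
$\left(-110 + 133\right) + \sqrt{-17 + 233} j = \left(-110 + 133\right) + \sqrt{-17 + 233} \left(-439\right) = 23 + \sqrt{216} \left(-439\right) = 23 + 6 \sqrt{6} \left(-439\right) = 23 - 2634 \sqrt{6}$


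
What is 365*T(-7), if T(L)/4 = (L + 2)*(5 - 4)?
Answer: -7300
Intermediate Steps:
T(L) = 8 + 4*L (T(L) = 4*((L + 2)*(5 - 4)) = 4*((2 + L)*1) = 4*(2 + L) = 8 + 4*L)
365*T(-7) = 365*(8 + 4*(-7)) = 365*(8 - 28) = 365*(-20) = -7300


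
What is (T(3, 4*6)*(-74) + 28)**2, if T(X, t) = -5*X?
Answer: 1295044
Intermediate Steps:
(T(3, 4*6)*(-74) + 28)**2 = (-5*3*(-74) + 28)**2 = (-15*(-74) + 28)**2 = (1110 + 28)**2 = 1138**2 = 1295044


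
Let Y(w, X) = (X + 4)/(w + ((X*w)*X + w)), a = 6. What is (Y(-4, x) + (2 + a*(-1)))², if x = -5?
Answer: 185761/11664 ≈ 15.926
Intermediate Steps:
Y(w, X) = (4 + X)/(2*w + w*X²) (Y(w, X) = (4 + X)/(w + (w*X² + w)) = (4 + X)/(w + (w + w*X²)) = (4 + X)/(2*w + w*X²))
(Y(-4, x) + (2 + a*(-1)))² = ((4 - 5)/((-4)*(2 + (-5)²)) + (2 + 6*(-1)))² = (-¼*(-1)/(2 + 25) + (2 - 6))² = (-¼*(-1)/27 - 4)² = (-¼*1/27*(-1) - 4)² = (1/108 - 4)² = (-431/108)² = 185761/11664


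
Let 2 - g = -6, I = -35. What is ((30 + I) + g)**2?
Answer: 9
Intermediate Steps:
g = 8 (g = 2 - 1*(-6) = 2 + 6 = 8)
((30 + I) + g)**2 = ((30 - 35) + 8)**2 = (-5 + 8)**2 = 3**2 = 9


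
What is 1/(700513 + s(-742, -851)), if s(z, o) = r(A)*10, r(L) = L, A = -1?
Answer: 1/700503 ≈ 1.4275e-6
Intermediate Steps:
s(z, o) = -10 (s(z, o) = -1*10 = -10)
1/(700513 + s(-742, -851)) = 1/(700513 - 10) = 1/700503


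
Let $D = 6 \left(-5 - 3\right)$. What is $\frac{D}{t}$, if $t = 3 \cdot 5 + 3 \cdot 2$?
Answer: $- \frac{16}{7} \approx -2.2857$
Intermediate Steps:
$t = 21$ ($t = 15 + 6 = 21$)
$D = -48$ ($D = 6 \left(-8\right) = -48$)
$\frac{D}{t} = \frac{1}{21} \left(-48\right) = - \frac{16}{7}$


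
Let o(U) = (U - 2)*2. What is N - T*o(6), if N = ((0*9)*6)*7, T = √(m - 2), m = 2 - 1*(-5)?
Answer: -8*√5 ≈ -17.889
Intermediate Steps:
m = 7 (m = 2 + 5 = 7)
o(U) = -4 + 2*U (o(U) = (-2 + U)*2 = -4 + 2*U)
T = √5 (T = √(7 - 2) = √5 ≈ 2.2361)
N = 0 (N = (0*6)*7 = 0*7 = 0)
N - T*o(6) = 0 - √5*(-4 + 2*6) = 0 - √5*(-4 + 12) = 0 - √5*8 = 0 - 8*√5 = -8*√5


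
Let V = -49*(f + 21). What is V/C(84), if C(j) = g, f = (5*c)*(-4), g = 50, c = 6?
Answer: 4851/50 ≈ 97.020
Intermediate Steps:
f = -120 (f = (5*6)*(-4) = 30*(-4) = -120)
C(j) = 50
V = 4851 (V = -49*(-120 + 21) = -49*(-99) = 4851)
V/C(84) = 4851/50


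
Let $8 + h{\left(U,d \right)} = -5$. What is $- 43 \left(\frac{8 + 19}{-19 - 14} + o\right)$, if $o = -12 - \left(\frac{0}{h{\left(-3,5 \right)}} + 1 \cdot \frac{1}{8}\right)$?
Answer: $\frac{48977}{88} \approx 556.56$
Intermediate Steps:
$h{\left(U,d \right)} = -13$ ($h{\left(U,d \right)} = -8 - 5 = -13$)
$o = - \frac{97}{8}$ ($o = -12 - \left(\frac{0}{-13} + 1 \cdot \frac{1}{8}\right) = -12 - \left(0 \left(- \frac{1}{13}\right) + 1 \cdot \frac{1}{8}\right) = -12 - \left(0 + \frac{1}{8}\right) = -12 - \frac{1}{8} = - \frac{97}{8} \approx -12.125$)
$- 43 \left(\frac{8 + 19}{-19 - 14} + o\right) = - 43 \left(\frac{8 + 19}{-19 - 14} - \frac{97}{8}\right) = - 43 \left(\frac{27}{-33} - \frac{97}{8}\right) = - 43 \left(27 \left(- \frac{1}{33}\right) - \frac{97}{8}\right) = - 43 \left(- \frac{9}{11} - \frac{97}{8}\right) = \left(-43\right) \left(- \frac{1139}{88}\right) = \frac{48977}{88}$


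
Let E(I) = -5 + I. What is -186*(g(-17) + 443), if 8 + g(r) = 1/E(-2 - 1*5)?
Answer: -161789/2 ≈ -80895.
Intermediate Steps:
g(r) = -97/12 (g(r) = -8 + 1/(-5 + (-2 - 1*5)) = -8 + 1/(-5 + (-2 - 5)) = -8 + 1/(-5 - 7) = -8 + 1/(-12) = -8 - 1/12 = -97/12)
-186*(g(-17) + 443) = -186*(-97/12 + 443) = -186*5219/12 = -161789/2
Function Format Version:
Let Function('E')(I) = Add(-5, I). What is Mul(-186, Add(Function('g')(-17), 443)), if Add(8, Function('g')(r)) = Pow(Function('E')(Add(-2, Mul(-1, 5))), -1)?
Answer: Rational(-161789, 2) ≈ -80895.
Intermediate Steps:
Function('g')(r) = Rational(-97, 12) (Function('g')(r) = Add(-8, Pow(Add(-5, Add(-2, Mul(-1, 5))), -1)) = Add(-8, Pow(Add(-5, Add(-2, -5)), -1)) = Add(-8, Pow(Add(-5, -7), -1)) = Add(-8, Pow(-12, -1)) = Add(-8, Rational(-1, 12)) = Rational(-97, 12))
Mul(-186, Add(Function('g')(-17), 443)) = Mul(-186, Add(Rational(-97, 12), 443)) = Mul(-186, Rational(5219, 12)) = Rational(-161789, 2)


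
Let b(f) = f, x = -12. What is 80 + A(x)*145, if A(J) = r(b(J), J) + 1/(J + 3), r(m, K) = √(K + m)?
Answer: 575/9 + 290*I*√6 ≈ 63.889 + 710.35*I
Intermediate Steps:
A(J) = 1/(3 + J) + √2*√J (A(J) = √(J + J) + 1/(J + 3) = √(2*J) + 1/(3 + J) = √2*√J + 1/(3 + J) = 1/(3 + J) + √2*√J)
80 + A(x)*145 = 80 + ((1 + √2*(-12)^(3/2) + 3*√2*√(-12))/(3 - 12))*145 = 80 + ((1 + √2*(-24*I*√3) + 3*√2*(2*I*√3))/(-9))*145 = 80 - (1 - 24*I*√6 + 6*I*√6)/9*145 = 80 - (1 - 18*I*√6)/9*145 = 80 + (-⅑ + 2*I*√6)*145 = 80 + (-145/9 + 290*I*√6) = 575/9 + 290*I*√6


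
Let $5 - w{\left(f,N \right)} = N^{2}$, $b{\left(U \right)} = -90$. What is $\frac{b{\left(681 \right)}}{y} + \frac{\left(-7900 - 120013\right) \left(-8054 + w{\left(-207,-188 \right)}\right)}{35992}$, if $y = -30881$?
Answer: $\frac{171405883390009}{1111468952} \approx 1.5422 \cdot 10^{5}$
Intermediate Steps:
$w{\left(f,N \right)} = 5 - N^{2}$
$\frac{b{\left(681 \right)}}{y} + \frac{\left(-7900 - 120013\right) \left(-8054 + w{\left(-207,-188 \right)}\right)}{35992} = - \frac{90}{-30881} + \frac{\left(-7900 - 120013\right) \left(-8054 + \left(5 - \left(-188\right)^{2}\right)\right)}{35992} = \left(-90\right) \left(- \frac{1}{30881}\right) + - 127913 \left(-8054 + \left(5 - 35344\right)\right) \frac{1}{35992} = \frac{90}{30881} + - 127913 \left(-8054 + \left(5 - 35344\right)\right) \frac{1}{35992} = \frac{90}{30881} + - 127913 \left(-8054 - 35339\right) \frac{1}{35992} = \frac{90}{30881} + \left(-127913\right) \left(-43393\right) \frac{1}{35992} = \frac{90}{30881} + 5550528809 \cdot \frac{1}{35992} = \frac{90}{30881} + \frac{5550528809}{35992} = \frac{171405883390009}{1111468952}$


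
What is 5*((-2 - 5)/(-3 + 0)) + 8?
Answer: 59/3 ≈ 19.667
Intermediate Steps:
5*((-2 - 5)/(-3 + 0)) + 8 = 5*(-7/(-3)) + 8 = 5*(-7*(-⅓)) + 8 = 5*(7/3) + 8 = 35/3 + 8 = 59/3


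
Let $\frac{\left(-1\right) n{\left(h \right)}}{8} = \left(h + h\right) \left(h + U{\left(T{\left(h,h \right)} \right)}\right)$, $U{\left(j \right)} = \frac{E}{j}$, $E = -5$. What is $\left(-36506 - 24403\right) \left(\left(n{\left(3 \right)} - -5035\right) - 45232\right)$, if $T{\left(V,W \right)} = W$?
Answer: $2452257249$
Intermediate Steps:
$U{\left(j \right)} = - \frac{5}{j}$
$n{\left(h \right)} = - 16 h \left(h - \frac{5}{h}\right)$ ($n{\left(h \right)} = - 8 \left(h + h\right) \left(h - \frac{5}{h}\right) = - 8 \cdot 2 h \left(h - \frac{5}{h}\right) = - 16 h \left(h - \frac{5}{h}\right)$)
$\left(-36506 - 24403\right) \left(\left(n{\left(3 \right)} - -5035\right) - 45232\right) = \left(-36506 - 24403\right) \left(\left(\left(80 - 16 \cdot 3^{2}\right) - -5035\right) - 45232\right) = - 60909 \left(\left(\left(80 - 144\right) + 5035\right) - 45232\right) = - 60909 \left(\left(-64 + 5035\right) - 45232\right) = - 60909 \left(4971 - 45232\right) = \left(-60909\right) \left(-40261\right) = 2452257249$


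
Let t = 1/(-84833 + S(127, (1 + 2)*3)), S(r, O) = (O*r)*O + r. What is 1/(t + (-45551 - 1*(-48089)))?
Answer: 74419/188875421 ≈ 0.00039401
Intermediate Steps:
S(r, O) = r + r*O**2 (S(r, O) = r*O**2 + r = r + r*O**2)
t = -1/74419 (t = 1/(-84833 + 127*(1 + ((1 + 2)*3)**2)) = 1/(-84833 + 127*(1 + (3*3)**2)) = 1/(-84833 + 127*(1 + 9**2)) = 1/(-84833 + 127*(1 + 81)) = 1/(-84833 + 127*82) = 1/(-84833 + 10414) = 1/(-74419) = -1/74419 ≈ -1.3437e-5)
1/(t + (-45551 - 1*(-48089))) = 1/(-1/74419 + (-45551 - 1*(-48089))) = 1/(-1/74419 + (-45551 + 48089)) = 1/(-1/74419 + 2538) = 1/(188875421/74419) = 74419/188875421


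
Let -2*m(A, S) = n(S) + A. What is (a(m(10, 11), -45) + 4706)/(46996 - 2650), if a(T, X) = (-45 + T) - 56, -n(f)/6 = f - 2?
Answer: 4627/44346 ≈ 0.10434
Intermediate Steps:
n(f) = 12 - 6*f (n(f) = -6*(f - 2) = -6*(-2 + f) = 12 - 6*f)
m(A, S) = -6 + 3*S - A/2 (m(A, S) = -((12 - 6*S) + A)/2 = -(12 + A - 6*S)/2 = -6 + 3*S - A/2)
a(T, X) = -101 + T
(a(m(10, 11), -45) + 4706)/(46996 - 2650) = ((-101 + (-6 + 3*11 - ½*10)) + 4706)/(46996 - 2650) = ((-101 + (-6 + 33 - 5)) + 4706)/44346 = ((-101 + 22) + 4706)*(1/44346) = (-79 + 4706)*(1/44346) = 4627*(1/44346) = 4627/44346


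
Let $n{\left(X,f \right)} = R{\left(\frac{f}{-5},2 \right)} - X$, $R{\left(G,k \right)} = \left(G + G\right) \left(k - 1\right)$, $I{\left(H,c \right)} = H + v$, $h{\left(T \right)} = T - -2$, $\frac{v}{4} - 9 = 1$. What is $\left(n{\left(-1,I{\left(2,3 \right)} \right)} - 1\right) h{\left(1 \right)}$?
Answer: $- \frac{252}{5} \approx -50.4$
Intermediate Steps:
$v = 40$ ($v = 36 + 4 \cdot 1 = 36 + 4 = 40$)
$h{\left(T \right)} = 2 + T$ ($h{\left(T \right)} = T + 2 = 2 + T$)
$I{\left(H,c \right)} = 40 + H$ ($I{\left(H,c \right)} = H + 40 = 40 + H$)
$R{\left(G,k \right)} = 2 G \left(-1 + k\right)$
$n{\left(X,f \right)} = - X - \frac{2 f}{5}$ ($n{\left(X,f \right)} = 2 \frac{f}{-5} \left(-1 + 2\right) - X = 2 f \left(- \frac{1}{5}\right) 1 - X = 2 \left(- \frac{f}{5}\right) 1 - X = - \frac{2 f}{5} - X = - X - \frac{2 f}{5}$)
$\left(n{\left(-1,I{\left(2,3 \right)} \right)} - 1\right) h{\left(1 \right)} = \left(\left(\left(-1\right) \left(-1\right) - \frac{2 \left(40 + 2\right)}{5}\right) - 1\right) \left(2 + 1\right) = \left(\left(1 - \frac{84}{5}\right) - 1\right) 3 = \left(- \frac{79}{5} - 1\right) 3 = \left(- \frac{84}{5}\right) 3 = - \frac{252}{5}$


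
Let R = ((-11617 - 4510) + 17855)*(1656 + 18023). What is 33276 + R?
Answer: 34038588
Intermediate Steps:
R = 34005312 (R = (-16127 + 17855)*19679 = 1728*19679 = 34005312)
33276 + R = 33276 + 34005312 = 34038588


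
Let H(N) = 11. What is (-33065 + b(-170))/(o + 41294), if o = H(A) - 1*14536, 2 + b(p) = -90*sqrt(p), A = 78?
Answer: -33067/26769 - 30*I*sqrt(170)/8923 ≈ -1.2353 - 0.043836*I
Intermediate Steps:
b(p) = -2 - 90*sqrt(p)
o = -14525 (o = 11 - 1*14536 = 11 - 14536 = -14525)
(-33065 + b(-170))/(o + 41294) = (-33065 + (-2 - 90*I*sqrt(170)))/(-14525 + 41294) = (-33065 + (-2 - 90*I*sqrt(170)))/26769 = (-33065 + (-2 - 90*I*sqrt(170)))*(1/26769) = (-33067 - 90*I*sqrt(170))*(1/26769) = -33067/26769 - 30*I*sqrt(170)/8923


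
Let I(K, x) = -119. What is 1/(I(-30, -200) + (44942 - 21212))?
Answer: 1/23611 ≈ 4.2353e-5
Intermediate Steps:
1/(I(-30, -200) + (44942 - 21212)) = 1/(-119 + (44942 - 21212)) = 1/(-119 + 23730) = 1/23611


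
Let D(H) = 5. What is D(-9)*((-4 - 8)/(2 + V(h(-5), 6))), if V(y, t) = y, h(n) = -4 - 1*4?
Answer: 10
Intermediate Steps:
h(n) = -8 (h(n) = -4 - 4 = -8)
D(-9)*((-4 - 8)/(2 + V(h(-5), 6))) = 5*((-4 - 8)/(2 - 8)) = 5*(-12/(-6)) = 5*(-12*(-1/6)) = 5*2 = 10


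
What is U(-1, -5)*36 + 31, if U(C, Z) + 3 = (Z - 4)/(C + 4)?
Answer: -185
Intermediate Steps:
U(C, Z) = -3 + (-4 + Z)/(4 + C) (U(C, Z) = -3 + (Z - 4)/(C + 4) = -3 + (-4 + Z)/(4 + C))
U(-1, -5)*36 + 31 = ((-16 - 5 - 3*(-1))/(4 - 1))*36 + 31 = ((-16 - 5 + 3)/3)*36 + 31 = ((1/3)*(-18))*36 + 31 = -6*36 + 31 = -216 + 31 = -185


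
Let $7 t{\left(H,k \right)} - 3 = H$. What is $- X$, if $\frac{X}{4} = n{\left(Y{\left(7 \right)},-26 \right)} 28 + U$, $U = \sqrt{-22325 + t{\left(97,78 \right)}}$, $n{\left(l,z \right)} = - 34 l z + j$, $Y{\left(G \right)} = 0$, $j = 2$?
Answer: $-224 - \frac{20 i \sqrt{43729}}{7} \approx -224.0 - 597.47 i$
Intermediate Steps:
$t{\left(H,k \right)} = \frac{3}{7} + \frac{H}{7}$
$n{\left(l,z \right)} = 2 - 34 l z$ ($n{\left(l,z \right)} = - 34 l z + 2 = 2 - 34 l z$)
$U = \frac{5 i \sqrt{43729}}{7}$ ($U = \sqrt{-22325 + \left(\frac{3}{7} + \frac{1}{7} \cdot 97\right)} = \sqrt{-22325 + \left(\frac{3}{7} + \frac{97}{7}\right)} = \sqrt{-22325 + \frac{100}{7}} = \sqrt{- \frac{156175}{7}} = \frac{5 i \sqrt{43729}}{7} \approx 149.37 i$)
$X = 224 + \frac{20 i \sqrt{43729}}{7}$ ($X = 4 \left(\left(2 - 0 \left(-26\right)\right) 28 + \frac{5 i \sqrt{43729}}{7}\right) = 4 \left(\left(2 + 0\right) 28 + \frac{5 i \sqrt{43729}}{7}\right) = 4 \left(2 \cdot 28 + \frac{5 i \sqrt{43729}}{7}\right) = 4 \left(56 + \frac{5 i \sqrt{43729}}{7}\right) = 224 + \frac{20 i \sqrt{43729}}{7} \approx 224.0 + 597.47 i$)
$- X = - (224 + \frac{20 i \sqrt{43729}}{7}) = -224 - \frac{20 i \sqrt{43729}}{7}$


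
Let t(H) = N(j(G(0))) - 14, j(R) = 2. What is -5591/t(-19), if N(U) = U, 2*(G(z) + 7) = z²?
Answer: 5591/12 ≈ 465.92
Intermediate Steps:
G(z) = -7 + z²/2
t(H) = -12 (t(H) = 2 - 14 = -12)
-5591/t(-19) = -5591/(-12) = -5591*(-1/12) = 5591/12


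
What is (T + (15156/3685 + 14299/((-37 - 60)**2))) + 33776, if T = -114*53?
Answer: 961793118729/34672165 ≈ 27740.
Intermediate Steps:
T = -6042
(T + (15156/3685 + 14299/((-37 - 60)**2))) + 33776 = (-6042 + (15156/3685 + 14299/((-37 - 60)**2))) + 33776 = (-6042 + (15156*(1/3685) + 14299/((-97)**2))) + 33776 = (-6042 + (15156/3685 + 14299/9409)) + 33776 = (-6042 + 195294619/34672165) + 33776 = -209293926311/34672165 + 33776 = 961793118729/34672165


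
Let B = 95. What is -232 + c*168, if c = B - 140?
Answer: -7792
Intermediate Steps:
c = -45 (c = 95 - 140 = -45)
-232 + c*168 = -232 - 45*168 = -232 - 7560 = -7792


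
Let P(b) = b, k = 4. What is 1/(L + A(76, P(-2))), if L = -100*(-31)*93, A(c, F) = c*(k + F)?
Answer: 1/288452 ≈ 3.4668e-6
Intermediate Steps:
A(c, F) = c*(4 + F)
L = 288300 (L = 3100*93 = 288300)
1/(L + A(76, P(-2))) = 1/(288300 + 76*(4 - 2)) = 1/(288300 + 76*2) = 1/(288300 + 152) = 1/288452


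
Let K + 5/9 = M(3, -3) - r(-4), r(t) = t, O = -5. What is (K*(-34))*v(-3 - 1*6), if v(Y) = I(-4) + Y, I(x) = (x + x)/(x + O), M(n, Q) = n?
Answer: 143956/81 ≈ 1777.2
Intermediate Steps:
K = 58/9 (K = -5/9 + (3 - 1*(-4)) = -5/9 + (3 + 4) = -5/9 + 7 = 58/9 ≈ 6.4444)
I(x) = 2*x/(-5 + x) (I(x) = (x + x)/(x - 5) = (2*x)/(-5 + x) = 2*x/(-5 + x))
v(Y) = 8/9 + Y (v(Y) = 2*(-4)/(-5 - 4) + Y = 2*(-4)/(-9) + Y = 2*(-4)*(-1/9) + Y = 8/9 + Y)
(K*(-34))*v(-3 - 1*6) = ((58/9)*(-34))*(8/9 + (-3 - 1*6)) = -1972*(8/9 + (-3 - 6))/9 = -1972*(8/9 - 9)/9 = -1972/9*(-73/9) = 143956/81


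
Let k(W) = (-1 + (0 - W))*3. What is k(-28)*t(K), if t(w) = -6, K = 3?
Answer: -486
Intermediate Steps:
k(W) = -3 - 3*W (k(W) = (-1 - W)*3 = -3 - 3*W)
k(-28)*t(K) = (-3 - 3*(-28))*(-6) = (-3 + 84)*(-6) = 81*(-6) = -486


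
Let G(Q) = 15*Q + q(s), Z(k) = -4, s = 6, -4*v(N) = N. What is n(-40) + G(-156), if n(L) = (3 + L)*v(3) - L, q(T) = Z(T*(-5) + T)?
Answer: -9105/4 ≈ -2276.3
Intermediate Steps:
v(N) = -N/4
q(T) = -4
n(L) = -9/4 - 7*L/4 (n(L) = (3 + L)*(-¼*3) - L = (3 + L)*(-¾) - L = (-9/4 - 3*L/4) - L = -9/4 - 7*L/4)
G(Q) = -4 + 15*Q (G(Q) = 15*Q - 4 = -4 + 15*Q)
n(-40) + G(-156) = (-9/4 - 7/4*(-40)) + (-4 + 15*(-156)) = (-9/4 + 70) + (-4 - 2340) = 271/4 - 2344 = -9105/4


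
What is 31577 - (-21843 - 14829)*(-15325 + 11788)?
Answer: -129677287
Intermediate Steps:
31577 - (-21843 - 14829)*(-15325 + 11788) = 31577 - (-36672)*(-3537) = 31577 - 1*129708864 = 31577 - 129708864 = -129677287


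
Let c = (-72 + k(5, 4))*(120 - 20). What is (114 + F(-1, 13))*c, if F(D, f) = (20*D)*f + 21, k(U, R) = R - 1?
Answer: 862500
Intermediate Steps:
k(U, R) = -1 + R
F(D, f) = 21 + 20*D*f (F(D, f) = 20*D*f + 21 = 21 + 20*D*f)
c = -6900 (c = (-72 + (-1 + 4))*(120 - 20) = (-72 + 3)*100 = -69*100 = -6900)
(114 + F(-1, 13))*c = (114 + (21 + 20*(-1)*13))*(-6900) = (114 + (21 - 260))*(-6900) = (114 - 239)*(-6900) = -125*(-6900) = 862500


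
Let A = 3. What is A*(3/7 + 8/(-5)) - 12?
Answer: -543/35 ≈ -15.514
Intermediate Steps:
A*(3/7 + 8/(-5)) - 12 = 3*(3/7 + 8/(-5)) - 12 = 3*(3*(⅐) + 8*(-⅕)) - 12 = 3*(3/7 - 8/5) - 12 = 3*(-41/35) - 12 = -123/35 - 12 = -543/35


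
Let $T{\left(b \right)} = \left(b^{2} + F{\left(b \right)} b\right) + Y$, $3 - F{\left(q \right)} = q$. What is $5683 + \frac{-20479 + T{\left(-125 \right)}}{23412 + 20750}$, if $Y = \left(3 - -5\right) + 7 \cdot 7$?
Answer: $\frac{250951849}{44162} \approx 5682.5$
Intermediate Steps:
$F{\left(q \right)} = 3 - q$
$Y = 57$ ($Y = \left(3 + 5\right) + 49 = 8 + 49 = 57$)
$T{\left(b \right)} = 57 + b^{2} + b \left(3 - b\right)$ ($T{\left(b \right)} = \left(b^{2} + \left(3 - b\right) b\right) + 57 = \left(b^{2} + b \left(3 - b\right)\right) + 57 = 57 + b^{2} + b \left(3 - b\right)$)
$5683 + \frac{-20479 + T{\left(-125 \right)}}{23412 + 20750} = 5683 + \frac{-20479 + \left(57 + 3 \left(-125\right)\right)}{23412 + 20750} = 5683 + \frac{-20479 + \left(57 - 375\right)}{44162} = 5683 + \left(-20479 - 318\right) \frac{1}{44162} = 5683 - \frac{20797}{44162} = \frac{250951849}{44162}$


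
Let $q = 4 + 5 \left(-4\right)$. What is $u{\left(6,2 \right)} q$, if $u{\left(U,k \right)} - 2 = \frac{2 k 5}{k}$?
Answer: $-192$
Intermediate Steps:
$q = -16$ ($q = 4 - 20 = -16$)
$u{\left(U,k \right)} = 12$ ($u{\left(U,k \right)} = 2 + \frac{2 k 5}{k} = 2 + \frac{10 k}{k} = 2 + 10 = 12$)
$u{\left(6,2 \right)} q = 12 \left(-16\right) = -192$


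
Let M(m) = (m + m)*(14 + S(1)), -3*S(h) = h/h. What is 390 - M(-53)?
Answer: 5516/3 ≈ 1838.7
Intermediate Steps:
S(h) = -⅓ (S(h) = -h/(3*h) = -⅓*1 = -⅓)
M(m) = 82*m/3 (M(m) = (m + m)*(14 - ⅓) = (2*m)*(41/3) = 82*m/3)
390 - M(-53) = 390 - 82*(-53)/3 = 390 - 1*(-4346/3) = 390 + 4346/3 = 5516/3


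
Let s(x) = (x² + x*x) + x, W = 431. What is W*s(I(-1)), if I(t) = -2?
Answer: 2586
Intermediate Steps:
s(x) = x + 2*x² (s(x) = (x² + x²) + x = 2*x² + x = x + 2*x²)
W*s(I(-1)) = 431*(-2*(1 + 2*(-2))) = 431*(-2*(1 - 4)) = 431*(-2*(-3)) = 431*6 = 2586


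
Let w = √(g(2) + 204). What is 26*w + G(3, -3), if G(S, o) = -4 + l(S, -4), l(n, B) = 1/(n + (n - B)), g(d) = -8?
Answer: 3601/10 ≈ 360.10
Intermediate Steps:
w = 14 (w = √(-8 + 204) = √196 = 14)
l(n, B) = 1/(-B + 2*n)
G(S, o) = -4 + 1/(4 + 2*S) (G(S, o) = -4 + 1/(-1*(-4) + 2*S) = -4 + 1/(4 + 2*S))
26*w + G(3, -3) = 26*14 + (-15 - 8*3)/(2*(2 + 3)) = 364 + (½)*(-15 - 24)/5 = 364 + (½)*(⅕)*(-39) = 364 - 39/10 = 3601/10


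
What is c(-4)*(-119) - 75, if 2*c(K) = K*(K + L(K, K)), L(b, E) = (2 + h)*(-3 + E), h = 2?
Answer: -7691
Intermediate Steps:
L(b, E) = -12 + 4*E (L(b, E) = (2 + 2)*(-3 + E) = 4*(-3 + E) = -12 + 4*E)
c(K) = K*(-12 + 5*K)/2 (c(K) = (K*(K + (-12 + 4*K)))/2 = (K*(-12 + 5*K))/2 = K*(-12 + 5*K)/2)
c(-4)*(-119) - 75 = ((½)*(-4)*(-12 + 5*(-4)))*(-119) - 75 = ((½)*(-4)*(-12 - 20))*(-119) - 75 = ((½)*(-4)*(-32))*(-119) - 75 = 64*(-119) - 75 = -7616 - 75 = -7691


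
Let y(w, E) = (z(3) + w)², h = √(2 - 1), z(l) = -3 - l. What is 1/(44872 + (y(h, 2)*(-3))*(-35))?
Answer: 1/47497 ≈ 2.1054e-5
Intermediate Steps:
h = 1 (h = √1 = 1)
y(w, E) = (-6 + w)² (y(w, E) = ((-3 - 1*3) + w)² = ((-3 - 3) + w)² = (-6 + w)²)
1/(44872 + (y(h, 2)*(-3))*(-35)) = 1/(44872 + ((-6 + 1)²*(-3))*(-35)) = 1/(44872 + ((-5)²*(-3))*(-35)) = 1/(44872 + (25*(-3))*(-35)) = 1/(44872 - 75*(-35)) = 1/(44872 + 2625) = 1/47497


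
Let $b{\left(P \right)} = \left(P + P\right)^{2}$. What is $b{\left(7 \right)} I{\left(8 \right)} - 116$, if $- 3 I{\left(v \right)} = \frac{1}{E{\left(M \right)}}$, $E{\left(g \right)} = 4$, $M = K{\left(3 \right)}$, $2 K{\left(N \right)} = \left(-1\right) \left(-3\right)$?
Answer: $- \frac{397}{3} \approx -132.33$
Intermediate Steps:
$K{\left(N \right)} = \frac{3}{2}$ ($K{\left(N \right)} = \frac{\left(-1\right) \left(-3\right)}{2} = \frac{1}{2} \cdot 3 = \frac{3}{2}$)
$M = \frac{3}{2} \approx 1.5$
$b{\left(P \right)} = 4 P^{2}$ ($b{\left(P \right)} = \left(2 P\right)^{2} = 4 P^{2}$)
$I{\left(v \right)} = - \frac{1}{12}$ ($I{\left(v \right)} = - \frac{1}{3 \cdot 4} = \left(- \frac{1}{3}\right) \frac{1}{4} = - \frac{1}{12}$)
$b{\left(7 \right)} I{\left(8 \right)} - 116 = 4 \cdot 7^{2} \left(- \frac{1}{12}\right) - 116 = 4 \cdot 49 \left(- \frac{1}{12}\right) - 116 = 196 \left(- \frac{1}{12}\right) - 116 = - \frac{49}{3} - 116 = - \frac{397}{3}$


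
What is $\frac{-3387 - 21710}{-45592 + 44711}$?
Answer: $\frac{25097}{881} \approx 28.487$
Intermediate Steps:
$\frac{-3387 - 21710}{-45592 + 44711} = - \frac{25097}{-881} = \left(-25097\right) \left(- \frac{1}{881}\right) = \frac{25097}{881}$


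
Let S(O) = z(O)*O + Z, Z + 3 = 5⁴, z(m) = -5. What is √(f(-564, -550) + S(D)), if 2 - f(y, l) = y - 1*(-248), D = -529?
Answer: √3585 ≈ 59.875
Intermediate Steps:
Z = 622 (Z = -3 + 5⁴ = -3 + 625 = 622)
S(O) = 622 - 5*O (S(O) = -5*O + 622 = 622 - 5*O)
f(y, l) = -246 - y (f(y, l) = 2 - (y - 1*(-248)) = 2 - (y + 248) = 2 - (248 + y) = 2 + (-248 - y) = -246 - y)
√(f(-564, -550) + S(D)) = √((-246 - 1*(-564)) + (622 - 5*(-529))) = √((-246 + 564) + (622 + 2645)) = √(318 + 3267) = √3585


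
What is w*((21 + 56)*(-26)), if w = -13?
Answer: 26026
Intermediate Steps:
w*((21 + 56)*(-26)) = -13*(21 + 56)*(-26) = -1001*(-26) = -13*(-2002) = 26026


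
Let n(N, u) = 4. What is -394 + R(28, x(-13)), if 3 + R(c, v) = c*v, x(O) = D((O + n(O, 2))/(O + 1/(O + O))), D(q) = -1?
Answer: -425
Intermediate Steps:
x(O) = -1
R(c, v) = -3 + c*v
-394 + R(28, x(-13)) = -394 + (-3 + 28*(-1)) = -394 + (-3 - 28) = -394 - 31 = -425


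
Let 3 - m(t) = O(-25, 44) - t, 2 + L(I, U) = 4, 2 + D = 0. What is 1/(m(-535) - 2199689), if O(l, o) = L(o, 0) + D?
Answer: -1/2200221 ≈ -4.5450e-7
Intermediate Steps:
D = -2 (D = -2 + 0 = -2)
L(I, U) = 2 (L(I, U) = -2 + 4 = 2)
O(l, o) = 0 (O(l, o) = 2 - 2 = 0)
m(t) = 3 + t (m(t) = 3 - (0 - t) = 3 - (-1)*t = 3 + t)
1/(m(-535) - 2199689) = 1/((3 - 535) - 2199689) = 1/(-532 - 2199689) = 1/(-2200221) = -1/2200221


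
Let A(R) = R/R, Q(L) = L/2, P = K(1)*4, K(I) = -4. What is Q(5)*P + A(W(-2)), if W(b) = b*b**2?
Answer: -39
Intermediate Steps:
W(b) = b**3
P = -16 (P = -4*4 = -16)
Q(L) = L/2 (Q(L) = L*(1/2) = L/2)
A(R) = 1
Q(5)*P + A(W(-2)) = ((1/2)*5)*(-16) + 1 = (5/2)*(-16) + 1 = -40 + 1 = -39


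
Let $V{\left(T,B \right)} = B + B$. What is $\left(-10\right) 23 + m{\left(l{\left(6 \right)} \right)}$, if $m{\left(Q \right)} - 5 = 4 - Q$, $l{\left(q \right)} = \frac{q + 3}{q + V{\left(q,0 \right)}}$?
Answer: $- \frac{445}{2} \approx -222.5$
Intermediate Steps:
$V{\left(T,B \right)} = 2 B$
$l{\left(q \right)} = \frac{3 + q}{q}$ ($l{\left(q \right)} = \frac{q + 3}{q + 2 \cdot 0} = \frac{3 + q}{q + 0} = \frac{3 + q}{q}$)
$m{\left(Q \right)} = 9 - Q$ ($m{\left(Q \right)} = 5 - \left(-4 + Q\right) = 9 - Q$)
$\left(-10\right) 23 + m{\left(l{\left(6 \right)} \right)} = \left(-10\right) 23 + \left(9 - \frac{3 + 6}{6}\right) = -230 + \left(9 - \frac{1}{6} \cdot 9\right) = -230 + \left(9 - \frac{3}{2}\right) = -230 + \frac{15}{2} = - \frac{445}{2}$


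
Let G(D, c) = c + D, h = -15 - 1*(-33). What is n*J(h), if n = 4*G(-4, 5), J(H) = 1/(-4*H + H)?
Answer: -2/27 ≈ -0.074074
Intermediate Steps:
h = 18 (h = -15 + 33 = 18)
G(D, c) = D + c
J(H) = -1/(3*H) (J(H) = 1/(-3*H) = -1/(3*H))
n = 4 (n = 4*(-4 + 5) = 4*1 = 4)
n*J(h) = 4*(-⅓/18) = 4*(-⅓*1/18) = 4*(-1/54) = -2/27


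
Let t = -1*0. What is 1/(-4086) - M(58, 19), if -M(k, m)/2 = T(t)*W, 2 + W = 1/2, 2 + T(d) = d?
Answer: 24515/4086 ≈ 5.9998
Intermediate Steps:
t = 0
T(d) = -2 + d
W = -3/2 (W = -2 + 1/2 = -3/2 ≈ -1.5000)
M(k, m) = -6 (M(k, m) = -2*(-2 + 0)*(-3)/2 = -(-4)*(-3)/2 = -2*3 = -6)
1/(-4086) - M(58, 19) = 1/(-4086) - 1*(-6) = -1/4086 + 6 = 24515/4086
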